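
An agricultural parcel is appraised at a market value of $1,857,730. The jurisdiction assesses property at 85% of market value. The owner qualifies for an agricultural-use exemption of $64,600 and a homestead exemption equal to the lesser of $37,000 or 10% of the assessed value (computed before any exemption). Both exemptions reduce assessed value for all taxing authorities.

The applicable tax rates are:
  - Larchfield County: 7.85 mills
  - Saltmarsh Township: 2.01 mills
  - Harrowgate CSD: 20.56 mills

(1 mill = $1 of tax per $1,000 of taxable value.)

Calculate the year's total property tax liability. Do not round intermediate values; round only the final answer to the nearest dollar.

Assessed value = $1,857,730 × 0.85 = $1,579,070.5
Homestead exemption = min($37,000, 10% × $1,579,070.5) = min($37,000, $157,907.05) = $37,000 (dollar cap binds)
Taxable value = $1,579,070.5 − $64,600 − $37,000 = $1,477,470.5
Larchfield County: $1,477,470.5 × 0.00785 = $11,598.143425
Saltmarsh Township: $1,477,470.5 × 0.00201 = $2,969.715705
Harrowgate CSD: $1,477,470.5 × 0.02056 = $30,376.79348
Total = $44,944.65261

$44,945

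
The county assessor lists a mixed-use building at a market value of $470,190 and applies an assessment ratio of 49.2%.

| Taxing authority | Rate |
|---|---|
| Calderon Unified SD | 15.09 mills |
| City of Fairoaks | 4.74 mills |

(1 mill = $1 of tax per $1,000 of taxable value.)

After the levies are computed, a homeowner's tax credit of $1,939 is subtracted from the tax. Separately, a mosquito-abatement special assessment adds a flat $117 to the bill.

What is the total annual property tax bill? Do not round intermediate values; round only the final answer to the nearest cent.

Assessed value = $470,190 × 0.492 = $231,333.48
Calderon Unified SD: $231,333.48 × 0.01509 = $3,490.8222132
City of Fairoaks: $231,333.48 × 0.00474 = $1,096.5206952
Levies subtotal = $4,587.3429084
After credit = $4,587.3429084 − $1,939 = $2,648.3429084
Total = $2,648.3429084 + $117 = $2,765.3429084

$2,765.34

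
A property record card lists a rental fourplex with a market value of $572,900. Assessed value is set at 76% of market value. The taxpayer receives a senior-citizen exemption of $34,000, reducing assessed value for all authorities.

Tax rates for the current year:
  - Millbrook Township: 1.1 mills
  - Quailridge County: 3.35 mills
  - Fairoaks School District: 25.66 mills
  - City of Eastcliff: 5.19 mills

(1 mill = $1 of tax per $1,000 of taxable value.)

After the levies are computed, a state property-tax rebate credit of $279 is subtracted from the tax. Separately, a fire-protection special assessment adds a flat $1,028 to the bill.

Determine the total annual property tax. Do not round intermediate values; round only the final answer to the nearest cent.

Assessed value = $572,900 × 0.76 = $435,404
Taxable value = $435,404 − $34,000 = $401,404
Millbrook Township: $401,404 × 0.0011 = $441.5444
Quailridge County: $401,404 × 0.00335 = $1,344.7034
Fairoaks School District: $401,404 × 0.02566 = $10,300.02664
City of Eastcliff: $401,404 × 0.00519 = $2,083.28676
Levies subtotal = $14,169.5612
After credit = $14,169.5612 − $279 = $13,890.5612
Total = $13,890.5612 + $1,028 = $14,918.5612

$14,918.56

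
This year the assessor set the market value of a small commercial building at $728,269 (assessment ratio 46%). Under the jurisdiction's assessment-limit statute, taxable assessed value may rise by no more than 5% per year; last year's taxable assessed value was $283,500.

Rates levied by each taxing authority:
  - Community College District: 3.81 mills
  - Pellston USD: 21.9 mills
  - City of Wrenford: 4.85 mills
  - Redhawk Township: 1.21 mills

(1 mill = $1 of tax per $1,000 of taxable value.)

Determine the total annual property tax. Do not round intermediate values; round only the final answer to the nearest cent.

$9,457.13

Uncapped assessed value = $728,269 × 0.46 = $335,003.74
Cap limit = $283,500 × 1.05 = $297,675
Taxable assessed value = min($335,003.74, $297,675) = $297,675 (cap binds)
Community College District: $297,675 × 0.00381 = $1,134.14175
Pellston USD: $297,675 × 0.0219 = $6,519.0825
City of Wrenford: $297,675 × 0.00485 = $1,443.72375
Redhawk Township: $297,675 × 0.00121 = $360.18675
Total = $9,457.13475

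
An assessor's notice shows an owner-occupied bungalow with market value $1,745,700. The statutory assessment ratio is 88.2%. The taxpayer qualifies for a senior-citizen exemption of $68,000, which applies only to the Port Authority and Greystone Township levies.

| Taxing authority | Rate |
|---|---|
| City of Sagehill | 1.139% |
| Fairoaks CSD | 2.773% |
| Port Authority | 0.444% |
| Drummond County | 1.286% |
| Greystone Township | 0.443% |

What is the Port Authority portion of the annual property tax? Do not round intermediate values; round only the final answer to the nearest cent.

Assessed value = $1,745,700 × 0.882 = $1,539,707.4
Port Authority taxable value = $1,539,707.4 − $68,000 = $1,471,707.4
Port Authority levy = $1,471,707.4 × 0.00444 = $6,534.380856

$6,534.38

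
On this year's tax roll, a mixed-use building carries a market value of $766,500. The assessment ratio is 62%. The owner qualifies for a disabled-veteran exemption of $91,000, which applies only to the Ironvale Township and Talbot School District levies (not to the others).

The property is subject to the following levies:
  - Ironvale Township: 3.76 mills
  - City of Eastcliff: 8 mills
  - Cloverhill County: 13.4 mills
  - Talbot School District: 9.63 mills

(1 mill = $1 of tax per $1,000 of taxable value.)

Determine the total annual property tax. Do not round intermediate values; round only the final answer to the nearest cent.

Assessed value = $766,500 × 0.62 = $475,230
Ironvale Township: ($475,230 − $91,000) × 0.00376 = $384,230 × 0.00376 = $1,444.7048
City of Eastcliff: $475,230 × 0.008 = $3,801.84
Cloverhill County: $475,230 × 0.0134 = $6,368.082
Talbot School District: ($475,230 − $91,000) × 0.00963 = $384,230 × 0.00963 = $3,700.1349
Total = $15,314.7617

$15,314.76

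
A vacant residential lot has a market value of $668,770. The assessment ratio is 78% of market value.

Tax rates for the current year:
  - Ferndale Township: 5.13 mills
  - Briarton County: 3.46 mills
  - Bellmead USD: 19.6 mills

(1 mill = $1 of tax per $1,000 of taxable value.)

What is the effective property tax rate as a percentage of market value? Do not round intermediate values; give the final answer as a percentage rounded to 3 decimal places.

2.199%

Assessed value = $668,770 × 0.78 = $521,640.6
Ferndale Township: $521,640.6 × 0.00513 = $2,676.016278
Briarton County: $521,640.6 × 0.00346 = $1,804.876476
Bellmead USD: $521,640.6 × 0.0196 = $10,224.15576
Total tax = $14,705.048514
Effective rate = $14,705.048514 ÷ $668,770 = 2.199% of market value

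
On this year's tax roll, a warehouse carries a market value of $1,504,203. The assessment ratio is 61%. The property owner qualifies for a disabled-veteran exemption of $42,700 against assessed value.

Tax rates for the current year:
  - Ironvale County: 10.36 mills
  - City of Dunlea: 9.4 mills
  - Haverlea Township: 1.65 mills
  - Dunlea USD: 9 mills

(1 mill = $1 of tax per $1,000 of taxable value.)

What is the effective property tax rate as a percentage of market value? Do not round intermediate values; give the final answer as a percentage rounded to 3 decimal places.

1.769%

Assessed value = $1,504,203 × 0.61 = $917,563.83
Taxable value = $917,563.83 − $42,700 = $874,863.83
Ironvale County: $874,863.83 × 0.01036 = $9,063.5892788
City of Dunlea: $874,863.83 × 0.0094 = $8,223.720002
Haverlea Township: $874,863.83 × 0.00165 = $1,443.5253195
Dunlea USD: $874,863.83 × 0.009 = $7,873.77447
Total tax = $26,604.6090703
Effective rate = $26,604.6090703 ÷ $1,504,203 = 1.769% of market value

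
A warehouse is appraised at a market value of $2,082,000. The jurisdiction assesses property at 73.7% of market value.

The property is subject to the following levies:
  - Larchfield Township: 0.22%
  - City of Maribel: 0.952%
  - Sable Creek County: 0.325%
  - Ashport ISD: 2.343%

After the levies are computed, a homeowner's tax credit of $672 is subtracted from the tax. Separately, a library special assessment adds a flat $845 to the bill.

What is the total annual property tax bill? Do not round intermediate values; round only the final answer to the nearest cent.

$59,095.27

Assessed value = $2,082,000 × 0.737 = $1,534,434
Larchfield Township: $1,534,434 × 0.0022 = $3,375.7548
City of Maribel: $1,534,434 × 0.00952 = $14,607.81168
Sable Creek County: $1,534,434 × 0.00325 = $4,986.9105
Ashport ISD: $1,534,434 × 0.02343 = $35,951.78862
Levies subtotal = $58,922.2656
After credit = $58,922.2656 − $672 = $58,250.2656
Total = $58,250.2656 + $845 = $59,095.2656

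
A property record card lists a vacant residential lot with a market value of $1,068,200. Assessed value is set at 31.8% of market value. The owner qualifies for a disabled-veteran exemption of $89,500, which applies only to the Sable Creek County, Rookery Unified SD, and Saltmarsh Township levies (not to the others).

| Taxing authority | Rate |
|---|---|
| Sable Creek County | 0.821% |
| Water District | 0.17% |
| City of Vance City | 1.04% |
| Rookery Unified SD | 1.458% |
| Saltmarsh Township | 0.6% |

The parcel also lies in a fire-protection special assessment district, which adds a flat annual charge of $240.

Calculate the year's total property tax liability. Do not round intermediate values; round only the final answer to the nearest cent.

$11,553.12

Assessed value = $1,068,200 × 0.318 = $339,687.6
Sable Creek County: ($339,687.6 − $89,500) × 0.00821 = $250,187.6 × 0.00821 = $2,054.040196
Water District: $339,687.6 × 0.0017 = $577.46892
City of Vance City: $339,687.6 × 0.0104 = $3,532.75104
Rookery Unified SD: ($339,687.6 − $89,500) × 0.01458 = $250,187.6 × 0.01458 = $3,647.735208
Saltmarsh Township: ($339,687.6 − $89,500) × 0.006 = $250,187.6 × 0.006 = $1,501.1256
Levies subtotal = $11,313.120964
Total = $11,313.120964 + $240 = $11,553.120964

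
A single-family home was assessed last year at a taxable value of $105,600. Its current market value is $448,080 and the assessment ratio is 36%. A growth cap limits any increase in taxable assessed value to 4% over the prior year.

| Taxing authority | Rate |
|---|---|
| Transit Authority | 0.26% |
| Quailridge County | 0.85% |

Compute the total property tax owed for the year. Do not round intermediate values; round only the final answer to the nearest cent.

Uncapped assessed value = $448,080 × 0.36 = $161,308.8
Cap limit = $105,600 × 1.04 = $109,824
Taxable assessed value = min($161,308.8, $109,824) = $109,824 (cap binds)
Transit Authority: $109,824 × 0.0026 = $285.5424
Quailridge County: $109,824 × 0.0085 = $933.504
Total = $1,219.0464

$1,219.05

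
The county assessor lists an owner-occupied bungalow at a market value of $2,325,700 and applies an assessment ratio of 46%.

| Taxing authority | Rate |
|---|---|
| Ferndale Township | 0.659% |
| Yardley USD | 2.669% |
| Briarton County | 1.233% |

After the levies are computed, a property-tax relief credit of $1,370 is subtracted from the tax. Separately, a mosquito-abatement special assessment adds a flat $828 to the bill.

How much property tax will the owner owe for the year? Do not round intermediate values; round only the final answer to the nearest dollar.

Assessed value = $2,325,700 × 0.46 = $1,069,822
Ferndale Township: $1,069,822 × 0.00659 = $7,050.12698
Yardley USD: $1,069,822 × 0.02669 = $28,553.54918
Briarton County: $1,069,822 × 0.01233 = $13,190.90526
Levies subtotal = $48,794.58142
After credit = $48,794.58142 − $1,370 = $47,424.58142
Total = $47,424.58142 + $828 = $48,252.58142

$48,253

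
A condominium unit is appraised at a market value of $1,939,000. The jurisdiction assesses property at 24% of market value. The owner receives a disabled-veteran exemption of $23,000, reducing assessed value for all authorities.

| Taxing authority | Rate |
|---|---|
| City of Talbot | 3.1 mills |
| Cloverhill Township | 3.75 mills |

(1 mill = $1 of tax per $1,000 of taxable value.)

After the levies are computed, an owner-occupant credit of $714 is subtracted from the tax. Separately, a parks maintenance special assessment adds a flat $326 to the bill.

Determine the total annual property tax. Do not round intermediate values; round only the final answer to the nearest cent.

Assessed value = $1,939,000 × 0.24 = $465,360
Taxable value = $465,360 − $23,000 = $442,360
City of Talbot: $442,360 × 0.0031 = $1,371.316
Cloverhill Township: $442,360 × 0.00375 = $1,658.85
Levies subtotal = $3,030.166
After credit = $3,030.166 − $714 = $2,316.166
Total = $2,316.166 + $326 = $2,642.166

$2,642.17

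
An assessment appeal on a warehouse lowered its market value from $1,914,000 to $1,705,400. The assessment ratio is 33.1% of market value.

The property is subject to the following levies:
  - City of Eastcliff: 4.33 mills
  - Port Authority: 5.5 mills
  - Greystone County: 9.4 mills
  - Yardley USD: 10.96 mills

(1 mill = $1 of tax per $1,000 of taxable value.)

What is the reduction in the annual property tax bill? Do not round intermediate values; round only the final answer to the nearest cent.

Old assessed value = $1,914,000 × 0.331 = $633,534
New assessed value = $1,705,400 × 0.331 = $564,487.4
Combined rate = 0.00433 + 0.0055 + 0.0094 + 0.01096 = 0.03019
Old tax = $633,534 × 0.03019 = $19,126.39146
New tax = $564,487.4 × 0.03019 = $17,041.874606
Reduction = $19,126.39146 − $17,041.874606 = $2,084.516854

$2,084.52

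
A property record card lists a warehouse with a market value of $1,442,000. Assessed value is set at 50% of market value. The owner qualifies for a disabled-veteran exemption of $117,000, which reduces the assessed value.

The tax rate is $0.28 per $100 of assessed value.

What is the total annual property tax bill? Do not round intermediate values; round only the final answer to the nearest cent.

$1,691.20

Assessed value = $1,442,000 × 0.5 = $721,000
Taxable value = $721,000 − $117,000 = $604,000
Tax = $604,000 × 0.0028 = $1,691.2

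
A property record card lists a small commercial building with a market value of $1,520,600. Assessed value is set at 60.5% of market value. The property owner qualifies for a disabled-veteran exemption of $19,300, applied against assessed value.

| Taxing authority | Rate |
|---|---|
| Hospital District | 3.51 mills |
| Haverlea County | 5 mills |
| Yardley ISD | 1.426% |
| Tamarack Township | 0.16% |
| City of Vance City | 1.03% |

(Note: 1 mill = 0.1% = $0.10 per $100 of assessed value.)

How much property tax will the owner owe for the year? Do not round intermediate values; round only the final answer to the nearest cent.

$31,225.99

Assessed value = $1,520,600 × 0.605 = $919,963
Taxable value = $919,963 − $19,300 = $900,663
Hospital District: $900,663 × 0.00351 = $3,161.32713
Haverlea County: $900,663 × 0.005 = $4,503.315
Yardley ISD: $900,663 × 0.01426 = $12,843.45438
Tamarack Township: $900,663 × 0.0016 = $1,441.0608
City of Vance City: $900,663 × 0.0103 = $9,276.8289
Total = $31,225.98621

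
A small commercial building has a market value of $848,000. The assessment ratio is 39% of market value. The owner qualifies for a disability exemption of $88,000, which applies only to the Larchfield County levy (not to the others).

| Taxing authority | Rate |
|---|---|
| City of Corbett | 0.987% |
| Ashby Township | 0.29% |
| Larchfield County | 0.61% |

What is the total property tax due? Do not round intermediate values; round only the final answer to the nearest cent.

$5,703.89

Assessed value = $848,000 × 0.39 = $330,720
City of Corbett: $330,720 × 0.00987 = $3,264.2064
Ashby Township: $330,720 × 0.0029 = $959.088
Larchfield County: ($330,720 − $88,000) × 0.0061 = $242,720 × 0.0061 = $1,480.592
Total = $5,703.8864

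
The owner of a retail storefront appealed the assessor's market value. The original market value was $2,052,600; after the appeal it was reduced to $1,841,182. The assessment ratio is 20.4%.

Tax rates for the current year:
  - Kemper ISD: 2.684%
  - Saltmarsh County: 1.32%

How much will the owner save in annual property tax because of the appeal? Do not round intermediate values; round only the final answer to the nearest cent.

Old assessed value = $2,052,600 × 0.204 = $418,730.4
New assessed value = $1,841,182 × 0.204 = $375,601.128
Combined rate = 0.02684 + 0.0132 = 0.04004
Old tax = $418,730.4 × 0.04004 = $16,765.965216
New tax = $375,601.128 × 0.04004 = $15,039.06916512
Reduction = $16,765.965216 − $15,039.06916512 = $1,726.89605088

$1,726.90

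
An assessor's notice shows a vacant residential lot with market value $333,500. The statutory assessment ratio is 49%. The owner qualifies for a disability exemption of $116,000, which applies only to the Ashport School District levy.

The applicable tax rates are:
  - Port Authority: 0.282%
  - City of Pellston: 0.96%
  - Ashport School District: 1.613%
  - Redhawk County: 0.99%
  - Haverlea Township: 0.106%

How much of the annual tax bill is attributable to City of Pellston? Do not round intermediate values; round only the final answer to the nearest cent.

Assessed value = $333,500 × 0.49 = $163,415
City of Pellston taxable value = $163,415 (exemption does not apply)
City of Pellston levy = $163,415 × 0.0096 = $1,568.784

$1,568.78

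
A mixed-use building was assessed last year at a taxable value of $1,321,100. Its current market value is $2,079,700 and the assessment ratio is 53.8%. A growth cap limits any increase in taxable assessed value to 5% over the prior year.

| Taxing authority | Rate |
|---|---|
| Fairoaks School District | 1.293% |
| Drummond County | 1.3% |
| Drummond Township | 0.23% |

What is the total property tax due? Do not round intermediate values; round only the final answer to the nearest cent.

Uncapped assessed value = $2,079,700 × 0.538 = $1,118,878.6
Cap limit = $1,321,100 × 1.05 = $1,387,155
Taxable assessed value = min($1,118,878.6, $1,387,155) = $1,118,878.6 (cap does not bind)
Fairoaks School District: $1,118,878.6 × 0.01293 = $14,467.100298
Drummond County: $1,118,878.6 × 0.013 = $14,545.4218
Drummond Township: $1,118,878.6 × 0.0023 = $2,573.42078
Total = $31,585.942878

$31,585.94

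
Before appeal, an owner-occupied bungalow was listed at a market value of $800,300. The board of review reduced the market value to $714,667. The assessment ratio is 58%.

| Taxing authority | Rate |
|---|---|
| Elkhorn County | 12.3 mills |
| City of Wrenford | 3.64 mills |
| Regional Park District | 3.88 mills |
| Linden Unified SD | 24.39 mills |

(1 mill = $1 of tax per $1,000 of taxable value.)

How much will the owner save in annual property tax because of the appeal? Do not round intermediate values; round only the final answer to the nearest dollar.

Old assessed value = $800,300 × 0.58 = $464,174
New assessed value = $714,667 × 0.58 = $414,506.86
Combined rate = 0.0123 + 0.00364 + 0.00388 + 0.02439 = 0.04421
Old tax = $464,174 × 0.04421 = $20,521.13254
New tax = $414,506.86 × 0.04421 = $18,325.3482806
Reduction = $20,521.13254 − $18,325.3482806 = $2,195.7842594

$2,196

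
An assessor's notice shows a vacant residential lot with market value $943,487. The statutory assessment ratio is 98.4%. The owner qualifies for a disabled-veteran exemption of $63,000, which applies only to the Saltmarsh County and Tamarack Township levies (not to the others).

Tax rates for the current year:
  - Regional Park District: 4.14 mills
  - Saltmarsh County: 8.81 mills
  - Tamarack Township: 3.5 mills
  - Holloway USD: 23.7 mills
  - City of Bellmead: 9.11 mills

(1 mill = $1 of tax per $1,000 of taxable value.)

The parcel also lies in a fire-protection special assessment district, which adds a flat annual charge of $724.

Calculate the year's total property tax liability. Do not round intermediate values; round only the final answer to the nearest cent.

Assessed value = $943,487 × 0.984 = $928,391.208
Regional Park District: $928,391.208 × 0.00414 = $3,843.53960112
Saltmarsh County: ($928,391.208 − $63,000) × 0.00881 = $865,391.208 × 0.00881 = $7,624.09654248
Tamarack Township: ($928,391.208 − $63,000) × 0.0035 = $865,391.208 × 0.0035 = $3,028.869228
Holloway USD: $928,391.208 × 0.0237 = $22,002.8716296
City of Bellmead: $928,391.208 × 0.00911 = $8,457.64390488
Levies subtotal = $44,957.02090608
Total = $44,957.02090608 + $724 = $45,681.02090608

$45,681.02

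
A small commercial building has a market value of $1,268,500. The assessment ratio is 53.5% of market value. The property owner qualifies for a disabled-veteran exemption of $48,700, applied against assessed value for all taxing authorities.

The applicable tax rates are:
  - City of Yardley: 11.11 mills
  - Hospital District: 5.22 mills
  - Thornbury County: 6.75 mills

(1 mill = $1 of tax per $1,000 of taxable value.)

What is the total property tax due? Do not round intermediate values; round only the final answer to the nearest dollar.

Assessed value = $1,268,500 × 0.535 = $678,647.5
Taxable value = $678,647.5 − $48,700 = $629,947.5
City of Yardley: $629,947.5 × 0.01111 = $6,998.716725
Hospital District: $629,947.5 × 0.00522 = $3,288.32595
Thornbury County: $629,947.5 × 0.00675 = $4,252.145625
Total = $6,998.716725 + $3,288.32595 + $4,252.145625 = $14,539.1883

$14,539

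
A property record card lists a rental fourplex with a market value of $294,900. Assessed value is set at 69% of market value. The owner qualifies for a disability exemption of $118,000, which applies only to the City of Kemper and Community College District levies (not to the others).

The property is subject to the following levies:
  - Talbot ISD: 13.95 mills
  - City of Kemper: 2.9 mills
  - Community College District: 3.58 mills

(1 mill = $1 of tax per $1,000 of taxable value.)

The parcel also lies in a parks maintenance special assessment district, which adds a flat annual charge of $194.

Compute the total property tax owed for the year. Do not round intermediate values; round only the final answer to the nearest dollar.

Assessed value = $294,900 × 0.69 = $203,481
Talbot ISD: $203,481 × 0.01395 = $2,838.55995
City of Kemper: ($203,481 − $118,000) × 0.0029 = $85,481 × 0.0029 = $247.8949
Community College District: ($203,481 − $118,000) × 0.00358 = $85,481 × 0.00358 = $306.02198
Levies subtotal = $3,392.47683
Total = $3,392.47683 + $194 = $3,586.47683

$3,586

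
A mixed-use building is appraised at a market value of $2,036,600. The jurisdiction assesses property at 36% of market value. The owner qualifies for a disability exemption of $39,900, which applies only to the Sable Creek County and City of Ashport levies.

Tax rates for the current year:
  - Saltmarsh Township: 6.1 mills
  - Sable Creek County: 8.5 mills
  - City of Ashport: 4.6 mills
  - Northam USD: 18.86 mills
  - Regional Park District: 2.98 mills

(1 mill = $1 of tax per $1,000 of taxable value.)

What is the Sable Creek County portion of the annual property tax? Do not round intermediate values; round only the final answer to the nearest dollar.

Assessed value = $2,036,600 × 0.36 = $733,176
Sable Creek County taxable value = $733,176 − $39,900 = $693,276
Sable Creek County levy = $693,276 × 0.0085 = $5,892.846

$5,893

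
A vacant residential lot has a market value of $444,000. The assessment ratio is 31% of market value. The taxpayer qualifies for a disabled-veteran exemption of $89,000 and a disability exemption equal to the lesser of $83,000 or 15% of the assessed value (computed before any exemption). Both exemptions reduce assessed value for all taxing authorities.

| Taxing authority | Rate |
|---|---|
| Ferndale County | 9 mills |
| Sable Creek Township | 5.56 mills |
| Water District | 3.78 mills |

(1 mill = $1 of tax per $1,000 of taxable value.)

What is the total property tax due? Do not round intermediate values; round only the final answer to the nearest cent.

$513.41

Assessed value = $444,000 × 0.31 = $137,640
Disability exemption = min($83,000, 15% × $137,640) = min($83,000, $20,646) = $20,646 (percentage binds)
Taxable value = $137,640 − $89,000 − $20,646 = $27,994
Ferndale County: $27,994 × 0.009 = $251.946
Sable Creek Township: $27,994 × 0.00556 = $155.64664
Water District: $27,994 × 0.00378 = $105.81732
Total = $513.40996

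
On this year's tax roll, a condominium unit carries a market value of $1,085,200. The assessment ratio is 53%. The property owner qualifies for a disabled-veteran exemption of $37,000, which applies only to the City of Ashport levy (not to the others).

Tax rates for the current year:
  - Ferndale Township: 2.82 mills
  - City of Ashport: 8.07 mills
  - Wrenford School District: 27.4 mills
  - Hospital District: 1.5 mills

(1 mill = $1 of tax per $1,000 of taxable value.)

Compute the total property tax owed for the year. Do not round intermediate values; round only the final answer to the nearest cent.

$22,586.87

Assessed value = $1,085,200 × 0.53 = $575,156
Ferndale Township: $575,156 × 0.00282 = $1,621.93992
City of Ashport: ($575,156 − $37,000) × 0.00807 = $538,156 × 0.00807 = $4,342.91892
Wrenford School District: $575,156 × 0.0274 = $15,759.2744
Hospital District: $575,156 × 0.0015 = $862.734
Total = $22,586.86724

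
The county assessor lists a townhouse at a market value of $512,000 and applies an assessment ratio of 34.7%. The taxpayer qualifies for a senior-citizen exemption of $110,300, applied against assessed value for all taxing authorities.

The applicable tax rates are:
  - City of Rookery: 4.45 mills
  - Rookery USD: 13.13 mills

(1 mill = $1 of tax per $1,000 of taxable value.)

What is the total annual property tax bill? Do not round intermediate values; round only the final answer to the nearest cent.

Assessed value = $512,000 × 0.347 = $177,664
Taxable value = $177,664 − $110,300 = $67,364
City of Rookery: $67,364 × 0.00445 = $299.7698
Rookery USD: $67,364 × 0.01313 = $884.48932
Total = $299.7698 + $884.48932 = $1,184.25912

$1,184.26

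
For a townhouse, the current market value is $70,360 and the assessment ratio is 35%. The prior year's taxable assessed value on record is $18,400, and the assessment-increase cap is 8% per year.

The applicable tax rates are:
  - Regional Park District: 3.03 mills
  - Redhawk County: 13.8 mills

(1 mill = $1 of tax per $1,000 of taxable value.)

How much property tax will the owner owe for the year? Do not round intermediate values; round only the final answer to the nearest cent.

$334.45

Uncapped assessed value = $70,360 × 0.35 = $24,626
Cap limit = $18,400 × 1.08 = $19,872
Taxable assessed value = min($24,626, $19,872) = $19,872 (cap binds)
Regional Park District: $19,872 × 0.00303 = $60.21216
Redhawk County: $19,872 × 0.0138 = $274.2336
Total = $334.44576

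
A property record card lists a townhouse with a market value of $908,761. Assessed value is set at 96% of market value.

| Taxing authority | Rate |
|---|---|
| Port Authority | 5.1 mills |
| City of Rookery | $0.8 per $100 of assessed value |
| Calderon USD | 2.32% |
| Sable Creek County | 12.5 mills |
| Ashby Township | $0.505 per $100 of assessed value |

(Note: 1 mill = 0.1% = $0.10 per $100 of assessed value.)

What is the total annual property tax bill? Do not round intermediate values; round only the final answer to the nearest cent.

$46,979.31

Assessed value = $908,761 × 0.96 = $872,410.56
Port Authority: $872,410.56 × 0.0051 = $4,449.293856
City of Rookery: $872,410.56 × 0.008 = $6,979.28448
Calderon USD: $872,410.56 × 0.0232 = $20,239.924992
Sable Creek County: $872,410.56 × 0.0125 = $10,905.132
Ashby Township: $872,410.56 × 0.00505 = $4,405.673328
Total = $46,979.308656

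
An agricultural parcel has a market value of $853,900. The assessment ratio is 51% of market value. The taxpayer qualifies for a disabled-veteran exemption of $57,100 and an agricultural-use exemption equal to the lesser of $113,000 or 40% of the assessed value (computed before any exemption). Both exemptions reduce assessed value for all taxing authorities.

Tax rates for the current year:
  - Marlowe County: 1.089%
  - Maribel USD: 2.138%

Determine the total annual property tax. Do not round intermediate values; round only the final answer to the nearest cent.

Assessed value = $853,900 × 0.51 = $435,489
Agricultural-use exemption = min($113,000, 40% × $435,489) = min($113,000, $174,195.6) = $113,000 (dollar cap binds)
Taxable value = $435,489 − $57,100 − $113,000 = $265,389
Marlowe County: $265,389 × 0.01089 = $2,890.08621
Maribel USD: $265,389 × 0.02138 = $5,674.01682
Total = $8,564.10303

$8,564.10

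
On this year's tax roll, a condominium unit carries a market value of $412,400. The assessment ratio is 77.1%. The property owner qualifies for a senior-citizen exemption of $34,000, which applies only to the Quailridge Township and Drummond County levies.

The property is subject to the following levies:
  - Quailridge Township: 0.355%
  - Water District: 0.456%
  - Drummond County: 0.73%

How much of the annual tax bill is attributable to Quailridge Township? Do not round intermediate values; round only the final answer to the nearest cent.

Assessed value = $412,400 × 0.771 = $317,960.4
Quailridge Township taxable value = $317,960.4 − $34,000 = $283,960.4
Quailridge Township levy = $283,960.4 × 0.00355 = $1,008.05942

$1,008.06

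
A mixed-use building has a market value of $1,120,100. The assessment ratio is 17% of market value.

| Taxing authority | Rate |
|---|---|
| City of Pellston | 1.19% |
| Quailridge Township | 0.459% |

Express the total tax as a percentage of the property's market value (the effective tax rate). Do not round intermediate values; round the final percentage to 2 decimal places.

Assessed value = $1,120,100 × 0.17 = $190,417
City of Pellston: $190,417 × 0.0119 = $2,265.9623
Quailridge Township: $190,417 × 0.00459 = $874.01403
Total tax = $3,139.97633
Effective rate = $3,139.97633 ÷ $1,120,100 = 0.28% of market value

0.28%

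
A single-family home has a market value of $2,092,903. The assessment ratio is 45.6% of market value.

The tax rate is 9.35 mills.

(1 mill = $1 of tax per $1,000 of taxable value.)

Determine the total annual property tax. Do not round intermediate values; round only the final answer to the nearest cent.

$8,923.30

Assessed value = $2,092,903 × 0.456 = $954,363.768
Tax = $954,363.768 × 0.00935 = $8,923.3012308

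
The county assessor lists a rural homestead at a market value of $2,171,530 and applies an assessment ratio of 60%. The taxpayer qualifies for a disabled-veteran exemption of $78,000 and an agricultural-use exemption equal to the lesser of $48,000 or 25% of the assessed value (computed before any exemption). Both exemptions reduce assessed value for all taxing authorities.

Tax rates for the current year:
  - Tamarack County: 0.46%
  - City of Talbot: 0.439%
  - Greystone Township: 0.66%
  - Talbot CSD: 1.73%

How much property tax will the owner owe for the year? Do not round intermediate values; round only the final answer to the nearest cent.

Assessed value = $2,171,530 × 0.6 = $1,302,918
Agricultural-use exemption = min($48,000, 25% × $1,302,918) = min($48,000, $325,729.5) = $48,000 (dollar cap binds)
Taxable value = $1,302,918 − $78,000 − $48,000 = $1,176,918
Tamarack County: $1,176,918 × 0.0046 = $5,413.8228
City of Talbot: $1,176,918 × 0.00439 = $5,166.67002
Greystone Township: $1,176,918 × 0.0066 = $7,767.6588
Talbot CSD: $1,176,918 × 0.0173 = $20,360.6814
Total = $38,708.83302

$38,708.83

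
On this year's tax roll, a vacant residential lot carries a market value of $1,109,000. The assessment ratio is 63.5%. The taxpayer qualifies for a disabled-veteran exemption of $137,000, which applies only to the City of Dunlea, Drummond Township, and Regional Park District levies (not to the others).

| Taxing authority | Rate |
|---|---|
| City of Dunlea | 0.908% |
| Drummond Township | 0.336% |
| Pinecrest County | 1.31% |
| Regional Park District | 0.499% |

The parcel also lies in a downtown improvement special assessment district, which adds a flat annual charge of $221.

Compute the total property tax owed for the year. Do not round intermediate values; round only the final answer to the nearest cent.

$19,332.77

Assessed value = $1,109,000 × 0.635 = $704,215
City of Dunlea: ($704,215 − $137,000) × 0.00908 = $567,215 × 0.00908 = $5,150.3122
Drummond Township: ($704,215 − $137,000) × 0.00336 = $567,215 × 0.00336 = $1,905.8424
Pinecrest County: $704,215 × 0.0131 = $9,225.2165
Regional Park District: ($704,215 − $137,000) × 0.00499 = $567,215 × 0.00499 = $2,830.40285
Levies subtotal = $19,111.77395
Total = $19,111.77395 + $221 = $19,332.77395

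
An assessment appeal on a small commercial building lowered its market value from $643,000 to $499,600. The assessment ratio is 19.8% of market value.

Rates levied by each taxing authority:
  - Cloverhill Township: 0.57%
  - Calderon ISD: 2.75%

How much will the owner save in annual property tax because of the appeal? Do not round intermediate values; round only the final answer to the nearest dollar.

Old assessed value = $643,000 × 0.198 = $127,314
New assessed value = $499,600 × 0.198 = $98,920.8
Combined rate = 0.0057 + 0.0275 = 0.0332
Old tax = $127,314 × 0.0332 = $4,226.8248
New tax = $98,920.8 × 0.0332 = $3,284.17056
Reduction = $4,226.8248 − $3,284.17056 = $942.65424

$943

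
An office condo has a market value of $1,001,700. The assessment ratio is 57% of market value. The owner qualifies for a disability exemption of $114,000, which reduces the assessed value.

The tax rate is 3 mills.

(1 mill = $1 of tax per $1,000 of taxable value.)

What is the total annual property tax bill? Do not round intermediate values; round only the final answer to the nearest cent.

$1,370.91

Assessed value = $1,001,700 × 0.57 = $570,969
Taxable value = $570,969 − $114,000 = $456,969
Tax = $456,969 × 0.003 = $1,370.907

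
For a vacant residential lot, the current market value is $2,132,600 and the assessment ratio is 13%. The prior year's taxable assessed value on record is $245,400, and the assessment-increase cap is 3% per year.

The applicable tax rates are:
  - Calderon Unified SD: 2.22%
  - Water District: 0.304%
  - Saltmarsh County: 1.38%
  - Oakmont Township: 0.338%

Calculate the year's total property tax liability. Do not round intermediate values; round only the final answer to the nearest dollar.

$10,722

Uncapped assessed value = $2,132,600 × 0.13 = $277,238
Cap limit = $245,400 × 1.03 = $252,762
Taxable assessed value = min($277,238, $252,762) = $252,762 (cap binds)
Calderon Unified SD: $252,762 × 0.0222 = $5,611.3164
Water District: $252,762 × 0.00304 = $768.39648
Saltmarsh County: $252,762 × 0.0138 = $3,488.1156
Oakmont Township: $252,762 × 0.00338 = $854.33556
Total = $10,722.16404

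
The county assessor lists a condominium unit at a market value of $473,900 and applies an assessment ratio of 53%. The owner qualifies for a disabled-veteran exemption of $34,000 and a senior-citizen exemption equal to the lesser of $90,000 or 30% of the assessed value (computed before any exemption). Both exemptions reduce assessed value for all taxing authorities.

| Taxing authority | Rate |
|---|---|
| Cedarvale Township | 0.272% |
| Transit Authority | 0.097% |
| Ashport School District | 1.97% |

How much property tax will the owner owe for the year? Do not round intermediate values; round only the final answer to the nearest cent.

Assessed value = $473,900 × 0.53 = $251,167
Senior-citizen exemption = min($90,000, 30% × $251,167) = min($90,000, $75,350.1) = $75,350.1 (percentage binds)
Taxable value = $251,167 − $34,000 − $75,350.1 = $141,816.9
Cedarvale Township: $141,816.9 × 0.00272 = $385.741968
Transit Authority: $141,816.9 × 0.00097 = $137.562393
Ashport School District: $141,816.9 × 0.0197 = $2,793.79293
Total = $3,317.097291

$3,317.10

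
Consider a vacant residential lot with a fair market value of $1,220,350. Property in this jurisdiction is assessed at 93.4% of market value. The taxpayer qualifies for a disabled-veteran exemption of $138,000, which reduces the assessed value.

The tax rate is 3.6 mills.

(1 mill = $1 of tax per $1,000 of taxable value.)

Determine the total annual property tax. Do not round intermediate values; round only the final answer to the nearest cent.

$3,606.50

Assessed value = $1,220,350 × 0.934 = $1,139,806.9
Taxable value = $1,139,806.9 − $138,000 = $1,001,806.9
Tax = $1,001,806.9 × 0.0036 = $3,606.50484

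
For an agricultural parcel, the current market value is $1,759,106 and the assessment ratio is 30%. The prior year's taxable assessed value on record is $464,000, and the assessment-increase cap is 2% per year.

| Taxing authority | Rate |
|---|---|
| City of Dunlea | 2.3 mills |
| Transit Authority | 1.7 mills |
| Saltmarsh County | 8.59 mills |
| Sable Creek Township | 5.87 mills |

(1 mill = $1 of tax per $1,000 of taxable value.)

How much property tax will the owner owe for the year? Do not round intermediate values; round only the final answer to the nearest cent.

$8,736.75

Uncapped assessed value = $1,759,106 × 0.3 = $527,731.8
Cap limit = $464,000 × 1.02 = $473,280
Taxable assessed value = min($527,731.8, $473,280) = $473,280 (cap binds)
City of Dunlea: $473,280 × 0.0023 = $1,088.544
Transit Authority: $473,280 × 0.0017 = $804.576
Saltmarsh County: $473,280 × 0.00859 = $4,065.4752
Sable Creek Township: $473,280 × 0.00587 = $2,778.1536
Total = $8,736.7488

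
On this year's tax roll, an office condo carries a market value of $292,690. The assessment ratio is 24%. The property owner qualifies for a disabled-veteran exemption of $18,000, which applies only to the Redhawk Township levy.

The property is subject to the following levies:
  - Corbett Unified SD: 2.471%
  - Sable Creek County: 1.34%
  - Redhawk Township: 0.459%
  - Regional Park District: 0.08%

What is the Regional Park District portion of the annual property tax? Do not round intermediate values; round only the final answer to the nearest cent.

Assessed value = $292,690 × 0.24 = $70,245.6
Regional Park District taxable value = $70,245.6 (exemption does not apply)
Regional Park District levy = $70,245.6 × 0.0008 = $56.19648

$56.20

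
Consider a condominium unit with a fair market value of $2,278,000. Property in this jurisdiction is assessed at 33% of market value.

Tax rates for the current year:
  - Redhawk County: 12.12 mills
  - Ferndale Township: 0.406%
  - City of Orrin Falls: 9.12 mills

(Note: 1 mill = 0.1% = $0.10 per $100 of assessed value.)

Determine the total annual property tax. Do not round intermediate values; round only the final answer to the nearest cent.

$19,019.02

Assessed value = $2,278,000 × 0.33 = $751,740
Redhawk County: $751,740 × 0.01212 = $9,111.0888
Ferndale Township: $751,740 × 0.00406 = $3,052.0644
City of Orrin Falls: $751,740 × 0.00912 = $6,855.8688
Total = $19,019.022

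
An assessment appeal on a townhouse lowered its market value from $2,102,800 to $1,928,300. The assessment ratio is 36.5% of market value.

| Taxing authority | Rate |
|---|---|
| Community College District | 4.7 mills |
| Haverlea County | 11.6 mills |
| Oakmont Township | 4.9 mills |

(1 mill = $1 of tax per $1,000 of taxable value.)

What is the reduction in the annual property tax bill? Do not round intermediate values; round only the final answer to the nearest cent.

Old assessed value = $2,102,800 × 0.365 = $767,522
New assessed value = $1,928,300 × 0.365 = $703,829.5
Combined rate = 0.0047 + 0.0116 + 0.0049 = 0.0212
Old tax = $767,522 × 0.0212 = $16,271.4664
New tax = $703,829.5 × 0.0212 = $14,921.1854
Reduction = $16,271.4664 − $14,921.1854 = $1,350.281

$1,350.28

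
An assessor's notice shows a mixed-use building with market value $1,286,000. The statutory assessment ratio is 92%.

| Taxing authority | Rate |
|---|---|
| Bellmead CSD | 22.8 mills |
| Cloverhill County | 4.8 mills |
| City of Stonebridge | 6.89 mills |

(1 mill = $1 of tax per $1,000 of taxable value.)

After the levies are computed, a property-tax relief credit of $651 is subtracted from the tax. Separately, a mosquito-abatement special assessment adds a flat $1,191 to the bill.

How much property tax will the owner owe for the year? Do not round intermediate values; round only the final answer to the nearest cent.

Assessed value = $1,286,000 × 0.92 = $1,183,120
Bellmead CSD: $1,183,120 × 0.0228 = $26,975.136
Cloverhill County: $1,183,120 × 0.0048 = $5,678.976
City of Stonebridge: $1,183,120 × 0.00689 = $8,151.6968
Levies subtotal = $40,805.8088
After credit = $40,805.8088 − $651 = $40,154.8088
Total = $40,154.8088 + $1,191 = $41,345.8088

$41,345.81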